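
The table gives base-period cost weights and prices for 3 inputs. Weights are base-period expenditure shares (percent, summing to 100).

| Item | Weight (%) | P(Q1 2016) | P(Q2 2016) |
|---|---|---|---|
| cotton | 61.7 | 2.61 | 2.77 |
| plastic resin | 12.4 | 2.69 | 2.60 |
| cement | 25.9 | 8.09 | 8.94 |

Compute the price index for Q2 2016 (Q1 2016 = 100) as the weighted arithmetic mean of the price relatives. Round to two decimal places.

106.09

cotton: 61.7 × (2.77/2.61) = 61.7 × 1.061303 = 65.4824
plastic resin: 12.4 × (2.60/2.69) = 12.4 × 0.966543 = 11.9851
cement: 25.9 × (8.94/8.09) = 25.9 × 1.105068 = 28.6213
Index = Σ wᵢ·(p₁ᵢ/p₀ᵢ) = 65.4824 + 11.9851 + 28.6213 = 106.0888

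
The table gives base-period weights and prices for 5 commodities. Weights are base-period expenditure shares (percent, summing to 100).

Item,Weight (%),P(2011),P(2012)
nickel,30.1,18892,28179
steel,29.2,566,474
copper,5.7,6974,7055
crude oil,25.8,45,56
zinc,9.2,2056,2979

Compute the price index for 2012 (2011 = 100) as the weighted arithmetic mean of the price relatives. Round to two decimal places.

120.55

nickel: 30.1 × (28179/18892) = 30.1 × 1.491584 = 44.8967
steel: 29.2 × (474/566) = 29.2 × 0.837456 = 24.4537
copper: 5.7 × (7055/6974) = 5.7 × 1.011615 = 5.7662
crude oil: 25.8 × (56/45) = 25.8 × 1.244444 = 32.1067
zinc: 9.2 × (2979/2056) = 9.2 × 1.448930 = 13.3302
Index = Σ wᵢ·(p₁ᵢ/p₀ᵢ) = 44.8967 + 24.4537 + 5.7662 + 32.1067 + 13.3302 = 120.5534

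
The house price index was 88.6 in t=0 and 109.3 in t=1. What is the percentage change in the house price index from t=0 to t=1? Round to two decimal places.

23.36%

Change = (109.3 − 88.6) / 88.6 × 100
       = 20.7 / 88.6 × 100 = 23.3634%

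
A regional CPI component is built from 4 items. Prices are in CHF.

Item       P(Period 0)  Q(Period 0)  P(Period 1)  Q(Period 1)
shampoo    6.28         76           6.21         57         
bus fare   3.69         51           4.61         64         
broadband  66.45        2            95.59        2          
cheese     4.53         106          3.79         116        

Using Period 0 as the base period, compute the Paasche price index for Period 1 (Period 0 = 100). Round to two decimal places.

102.18

Paasche price index uses current-period quantities as weights.
ΣP(Period 1)·Q(Period 1) = 6.21×57 + 4.61×64 + 95.59×2 + 3.79×116 = 353.97 + 295.04 + 191.18 + 439.64 = 1279.83
ΣP(Period 0)·Q(Period 1) = 6.28×57 + 3.69×64 + 66.45×2 + 4.53×116 = 357.96 + 236.16 + 132.9 + 525.48 = 1252.5
Index = 1279.83 / 1252.5 × 100 = 102.1820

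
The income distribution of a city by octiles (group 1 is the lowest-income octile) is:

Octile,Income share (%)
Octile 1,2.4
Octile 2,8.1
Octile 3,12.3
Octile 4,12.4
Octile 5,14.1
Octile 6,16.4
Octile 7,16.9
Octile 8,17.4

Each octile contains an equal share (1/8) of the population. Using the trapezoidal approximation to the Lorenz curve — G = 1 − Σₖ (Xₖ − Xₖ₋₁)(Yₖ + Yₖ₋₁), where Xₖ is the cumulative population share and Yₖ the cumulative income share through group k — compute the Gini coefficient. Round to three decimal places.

Cumulative income shares Yₖ: 0.0240, 0.1050, 0.2280, 0.3520, 0.4930, 0.6570, 0.8260, 1.0000
Σ (Xₖ−Xₖ₋₁)(Yₖ+Yₖ₋₁) = (1/8)(0.0240+0.0000) + (1/8)(0.1050+0.0240) + (1/8)(0.2280+0.1050) + (1/8)(0.3520+0.2280) + (1/8)(0.4930+0.3520) + (1/8)(0.6570+0.4930) + (1/8)(0.8260+0.6570) + (1/8)(1.0000+0.8260)
  = 0.0030 + 0.0161 + 0.0416 + 0.0725 + 0.1056 + 0.1437 + 0.1854 + 0.2283 = 0.7963
G = 1 − 0.7963 = 0.2037

0.204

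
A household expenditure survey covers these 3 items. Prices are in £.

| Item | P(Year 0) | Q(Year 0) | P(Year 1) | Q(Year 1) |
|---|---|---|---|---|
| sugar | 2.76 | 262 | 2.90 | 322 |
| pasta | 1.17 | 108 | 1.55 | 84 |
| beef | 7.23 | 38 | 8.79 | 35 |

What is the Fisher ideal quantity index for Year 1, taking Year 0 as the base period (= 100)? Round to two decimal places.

109.53

Laspeyres component (base-period weights):
ΣP(Year 0)Q(Year 1) = 2.76×322 + 1.17×84 + 7.23×35 = 888.72 + 98.28 + 253.05 = 1240.05
ΣP(Year 0)Q(Year 0) = 2.76×262 + 1.17×108 + 7.23×38 = 723.12 + 126.36 + 274.74 = 1124.22
L = 1240.05 / 1124.22 × 100 = 110.3031
Paasche component (current-period weights):
ΣP(Year 1)Q(Year 1) = 2.90×322 + 1.55×84 + 8.79×35 = 933.8 + 130.2 + 307.65 = 1371.65
ΣP(Year 1)Q(Year 0) = 2.90×262 + 1.55×108 + 8.79×38 = 759.8 + 167.4 + 334.02 = 1261.22
P = 1371.65 / 1261.22 × 100 = 108.7558
Fisher = √(L × P) = √(110.3031 × 108.7558) = 109.5267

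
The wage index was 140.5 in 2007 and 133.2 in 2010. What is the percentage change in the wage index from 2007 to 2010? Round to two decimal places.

-5.20%

Change = (133.2 − 140.5) / 140.5 × 100
       = -7.3 / 140.5 × 100 = -5.1957%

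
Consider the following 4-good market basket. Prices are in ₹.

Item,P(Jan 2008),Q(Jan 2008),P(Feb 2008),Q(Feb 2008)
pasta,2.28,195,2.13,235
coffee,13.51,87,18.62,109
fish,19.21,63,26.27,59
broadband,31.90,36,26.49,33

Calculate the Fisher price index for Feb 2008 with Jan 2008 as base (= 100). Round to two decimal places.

Laspeyres component (base-period weights):
ΣP(Feb 2008)Q(Jan 2008) = 2.13×195 + 18.62×87 + 26.27×63 + 26.49×36 = 415.35 + 1619.94 + 1655.01 + 953.64 = 4643.94
ΣP(Jan 2008)Q(Jan 2008) = 2.28×195 + 13.51×87 + 19.21×63 + 31.90×36 = 444.6 + 1175.37 + 1210.23 + 1148.4 = 3978.6
L = 4643.94 / 3978.6 × 100 = 116.7230
Paasche component (current-period weights):
ΣP(Feb 2008)Q(Feb 2008) = 2.13×235 + 18.62×109 + 26.27×59 + 26.49×33 = 500.55 + 2029.58 + 1549.93 + 874.17 = 4954.23
ΣP(Jan 2008)Q(Feb 2008) = 2.28×235 + 13.51×109 + 19.21×59 + 31.90×33 = 535.8 + 1472.59 + 1133.39 + 1052.7 = 4194.48
P = 4954.23 / 4194.48 × 100 = 118.1131
Fisher = √(L × P) = √(116.7230 × 118.1131) = 117.4160

117.42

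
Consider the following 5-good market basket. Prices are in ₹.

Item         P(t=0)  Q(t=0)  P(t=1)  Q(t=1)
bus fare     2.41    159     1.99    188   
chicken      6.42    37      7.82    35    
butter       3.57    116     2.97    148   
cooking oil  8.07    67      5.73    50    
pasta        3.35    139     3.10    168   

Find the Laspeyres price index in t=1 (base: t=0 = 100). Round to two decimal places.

Laspeyres price index uses base-period quantities as weights.
ΣP(t=1)·Q(t=0) = 1.99×159 + 7.82×37 + 2.97×116 + 5.73×67 + 3.10×139 = 316.41 + 289.34 + 344.52 + 383.91 + 430.9 = 1765.08
ΣP(t=0)·Q(t=0) = 2.41×159 + 6.42×37 + 3.57×116 + 8.07×67 + 3.35×139 = 383.19 + 237.54 + 414.12 + 540.69 + 465.65 = 2041.19
Index = 1765.08 / 2041.19 × 100 = 86.4731

86.47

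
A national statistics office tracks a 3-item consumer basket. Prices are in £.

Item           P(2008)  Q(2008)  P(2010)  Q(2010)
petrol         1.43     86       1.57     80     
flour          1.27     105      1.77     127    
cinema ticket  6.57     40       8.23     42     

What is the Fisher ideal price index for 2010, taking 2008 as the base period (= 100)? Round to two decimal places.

Laspeyres component (base-period weights):
ΣP(2010)Q(2008) = 1.57×86 + 1.77×105 + 8.23×40 = 135.02 + 185.85 + 329.2 = 650.07
ΣP(2008)Q(2008) = 1.43×86 + 1.27×105 + 6.57×40 = 122.98 + 133.35 + 262.8 = 519.13
L = 650.07 / 519.13 × 100 = 125.2230
Paasche component (current-period weights):
ΣP(2010)Q(2010) = 1.57×80 + 1.77×127 + 8.23×42 = 125.6 + 224.79 + 345.66 = 696.05
ΣP(2008)Q(2010) = 1.43×80 + 1.27×127 + 6.57×42 = 114.4 + 161.29 + 275.94 = 551.63
P = 696.05 / 551.63 × 100 = 126.1806
Fisher = √(L × P) = √(125.2230 × 126.1806) = 125.7009

125.70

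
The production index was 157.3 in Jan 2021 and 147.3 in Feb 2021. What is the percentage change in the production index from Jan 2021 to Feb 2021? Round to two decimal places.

-6.36%

Change = (147.3 − 157.3) / 157.3 × 100
       = -10.0 / 157.3 × 100 = -6.3573%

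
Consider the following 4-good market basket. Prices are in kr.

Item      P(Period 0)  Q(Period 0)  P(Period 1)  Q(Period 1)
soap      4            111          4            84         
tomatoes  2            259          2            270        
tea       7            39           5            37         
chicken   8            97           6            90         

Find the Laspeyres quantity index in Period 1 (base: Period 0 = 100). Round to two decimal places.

Laspeyres quantity index uses base-period prices as weights.
ΣP(Period 0)·Q(Period 1) = 4×84 + 2×270 + 7×37 + 8×90 = 336 + 540 + 259 + 720 = 1855
ΣP(Period 0)·Q(Period 0) = 4×111 + 2×259 + 7×39 + 8×97 = 444 + 518 + 273 + 776 = 2011
Index = 1855 / 2011 × 100 = 92.2427

92.24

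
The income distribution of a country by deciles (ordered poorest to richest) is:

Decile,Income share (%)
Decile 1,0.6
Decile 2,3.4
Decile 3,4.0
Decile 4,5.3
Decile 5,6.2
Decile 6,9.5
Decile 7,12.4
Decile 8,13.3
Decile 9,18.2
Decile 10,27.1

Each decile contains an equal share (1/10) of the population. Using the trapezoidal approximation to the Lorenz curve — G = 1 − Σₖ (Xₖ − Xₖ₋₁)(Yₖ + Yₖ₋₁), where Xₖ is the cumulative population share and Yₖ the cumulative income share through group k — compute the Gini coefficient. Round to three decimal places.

0.413

Cumulative income shares Yₖ: 0.0060, 0.0400, 0.0800, 0.1330, 0.1950, 0.2900, 0.4140, 0.5470, 0.7290, 1.0000
Σ (Xₖ−Xₖ₋₁)(Yₖ+Yₖ₋₁) = (1/10)(0.0060+0.0000) + (1/10)(0.0400+0.0060) + (1/10)(0.0800+0.0400) + (1/10)(0.1330+0.0800) + (1/10)(0.1950+0.1330) + (1/10)(0.2900+0.1950) + (1/10)(0.4140+0.2900) + (1/10)(0.5470+0.4140) + (1/10)(0.7290+0.5470) + (1/10)(1.0000+0.7290)
  = 0.0006 + 0.0046 + 0.0120 + 0.0213 + 0.0328 + 0.0485 + 0.0704 + 0.0961 + 0.1276 + 0.1729 = 0.5868
G = 1 − 0.5868 = 0.4132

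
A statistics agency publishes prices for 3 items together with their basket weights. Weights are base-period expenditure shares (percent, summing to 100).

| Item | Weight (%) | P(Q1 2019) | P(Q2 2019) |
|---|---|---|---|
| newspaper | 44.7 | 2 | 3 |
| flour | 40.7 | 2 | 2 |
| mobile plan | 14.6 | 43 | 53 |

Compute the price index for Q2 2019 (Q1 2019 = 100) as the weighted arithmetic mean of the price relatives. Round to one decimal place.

125.7

newspaper: 44.7 × (3/2) = 44.7 × 1.500000 = 67.0500
flour: 40.7 × (2/2) = 40.7 × 1.000000 = 40.7000
mobile plan: 14.6 × (53/43) = 14.6 × 1.232558 = 17.9953
Index = Σ wᵢ·(p₁ᵢ/p₀ᵢ) = 67.0500 + 40.7000 + 17.9953 = 125.7453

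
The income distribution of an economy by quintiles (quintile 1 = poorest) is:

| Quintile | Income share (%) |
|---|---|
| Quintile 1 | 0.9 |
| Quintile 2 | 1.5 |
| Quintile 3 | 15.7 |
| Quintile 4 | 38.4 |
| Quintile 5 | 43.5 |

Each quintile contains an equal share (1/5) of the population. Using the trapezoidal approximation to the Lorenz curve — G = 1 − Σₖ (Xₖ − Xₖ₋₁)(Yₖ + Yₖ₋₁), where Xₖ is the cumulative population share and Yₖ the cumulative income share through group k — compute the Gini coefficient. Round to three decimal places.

Cumulative income shares Yₖ: 0.0090, 0.0240, 0.1810, 0.5650, 1.0000
Σ (Xₖ−Xₖ₋₁)(Yₖ+Yₖ₋₁) = (1/5)(0.0090+0.0000) + (1/5)(0.0240+0.0090) + (1/5)(0.1810+0.0240) + (1/5)(0.5650+0.1810) + (1/5)(1.0000+0.5650)
  = 0.0018 + 0.0066 + 0.0410 + 0.1492 + 0.3130 = 0.5116
G = 1 − 0.5116 = 0.4884

0.488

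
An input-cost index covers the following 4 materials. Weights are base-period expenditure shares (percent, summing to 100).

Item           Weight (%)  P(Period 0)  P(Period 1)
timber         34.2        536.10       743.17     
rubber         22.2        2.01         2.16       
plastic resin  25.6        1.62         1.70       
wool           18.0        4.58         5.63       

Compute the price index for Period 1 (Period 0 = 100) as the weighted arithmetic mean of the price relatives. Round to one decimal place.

120.3

timber: 34.2 × (743.17/536.10) = 34.2 × 1.386253 = 47.4098
rubber: 22.2 × (2.16/2.01) = 22.2 × 1.074627 = 23.8567
plastic resin: 25.6 × (1.70/1.62) = 25.6 × 1.049383 = 26.8642
wool: 18.0 × (5.63/4.58) = 18.0 × 1.229258 = 22.1266
Index = Σ wᵢ·(p₁ᵢ/p₀ᵢ) = 47.4098 + 23.8567 + 26.8642 + 22.1266 = 120.2574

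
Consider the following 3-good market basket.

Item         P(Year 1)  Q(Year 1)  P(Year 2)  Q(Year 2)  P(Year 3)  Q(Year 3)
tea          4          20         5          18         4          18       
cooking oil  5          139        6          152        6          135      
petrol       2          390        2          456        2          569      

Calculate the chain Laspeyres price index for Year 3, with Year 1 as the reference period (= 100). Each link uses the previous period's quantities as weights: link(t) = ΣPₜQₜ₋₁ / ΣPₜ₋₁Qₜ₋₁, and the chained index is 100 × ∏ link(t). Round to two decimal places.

109.19

Link Year 1→Year 2:
ΣP(Year 2)Q(Year 1) = 5×20 + 6×139 + 2×390 = 100 + 834 + 780 = 1714
ΣP(Year 1)Q(Year 1) = 4×20 + 5×139 + 2×390 = 80 + 695 + 780 = 1555
link = 1714/1555 = 1.102251
Link Year 2→Year 3:
ΣP(Year 3)Q(Year 2) = 4×18 + 6×152 + 2×456 = 72 + 912 + 912 = 1896
ΣP(Year 2)Q(Year 2) = 5×18 + 6×152 + 2×456 = 90 + 912 + 912 = 1914
link = 1896/1914 = 0.990596
Chained index = 100 × 1.102251 × 0.990596 = 109.1885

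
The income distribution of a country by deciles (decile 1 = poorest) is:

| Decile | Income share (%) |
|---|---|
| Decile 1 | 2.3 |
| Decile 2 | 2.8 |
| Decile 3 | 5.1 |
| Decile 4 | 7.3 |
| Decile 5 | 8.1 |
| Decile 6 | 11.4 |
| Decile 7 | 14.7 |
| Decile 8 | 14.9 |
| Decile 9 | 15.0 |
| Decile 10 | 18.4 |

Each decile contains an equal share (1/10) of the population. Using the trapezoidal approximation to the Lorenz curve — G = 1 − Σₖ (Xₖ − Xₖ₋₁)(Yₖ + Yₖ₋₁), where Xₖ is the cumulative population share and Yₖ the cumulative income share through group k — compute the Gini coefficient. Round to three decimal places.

Cumulative income shares Yₖ: 0.0230, 0.0510, 0.1020, 0.1750, 0.2560, 0.3700, 0.5170, 0.6660, 0.8160, 1.0000
Σ (Xₖ−Xₖ₋₁)(Yₖ+Yₖ₋₁) = (1/10)(0.0230+0.0000) + (1/10)(0.0510+0.0230) + (1/10)(0.1020+0.0510) + (1/10)(0.1750+0.1020) + (1/10)(0.2560+0.1750) + (1/10)(0.3700+0.2560) + (1/10)(0.5170+0.3700) + (1/10)(0.6660+0.5170) + (1/10)(0.8160+0.6660) + (1/10)(1.0000+0.8160)
  = 0.0023 + 0.0074 + 0.0153 + 0.0277 + 0.0431 + 0.0626 + 0.0887 + 0.1183 + 0.1482 + 0.1816 = 0.6952
G = 1 − 0.6952 = 0.3048

0.305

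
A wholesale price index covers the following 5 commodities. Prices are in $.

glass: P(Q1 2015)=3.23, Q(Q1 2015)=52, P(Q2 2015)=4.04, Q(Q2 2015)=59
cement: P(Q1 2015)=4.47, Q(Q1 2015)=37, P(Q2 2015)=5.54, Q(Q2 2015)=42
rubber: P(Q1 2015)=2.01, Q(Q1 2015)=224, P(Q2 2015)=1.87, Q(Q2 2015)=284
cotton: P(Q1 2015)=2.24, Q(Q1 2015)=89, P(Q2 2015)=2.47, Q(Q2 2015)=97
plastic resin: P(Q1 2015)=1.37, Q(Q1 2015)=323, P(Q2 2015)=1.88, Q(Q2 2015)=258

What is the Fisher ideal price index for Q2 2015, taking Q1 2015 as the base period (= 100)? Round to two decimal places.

115.06

Laspeyres component (base-period weights):
ΣP(Q2 2015)Q(Q1 2015) = 4.04×52 + 5.54×37 + 1.87×224 + 2.47×89 + 1.88×323 = 210.08 + 204.98 + 418.88 + 219.83 + 607.24 = 1661.01
ΣP(Q1 2015)Q(Q1 2015) = 3.23×52 + 4.47×37 + 2.01×224 + 2.24×89 + 1.37×323 = 167.96 + 165.39 + 450.24 + 199.36 + 442.51 = 1425.46
L = 1661.01 / 1425.46 × 100 = 116.5245
Paasche component (current-period weights):
ΣP(Q2 2015)Q(Q2 2015) = 4.04×59 + 5.54×42 + 1.87×284 + 2.47×97 + 1.88×258 = 238.36 + 232.68 + 531.08 + 239.59 + 485.04 = 1726.75
ΣP(Q1 2015)Q(Q2 2015) = 3.23×59 + 4.47×42 + 2.01×284 + 2.24×97 + 1.37×258 = 190.57 + 187.74 + 570.84 + 217.28 + 353.46 = 1519.89
P = 1726.75 / 1519.89 × 100 = 113.6102
Fisher = √(L × P) = √(116.5245 × 113.6102) = 115.0581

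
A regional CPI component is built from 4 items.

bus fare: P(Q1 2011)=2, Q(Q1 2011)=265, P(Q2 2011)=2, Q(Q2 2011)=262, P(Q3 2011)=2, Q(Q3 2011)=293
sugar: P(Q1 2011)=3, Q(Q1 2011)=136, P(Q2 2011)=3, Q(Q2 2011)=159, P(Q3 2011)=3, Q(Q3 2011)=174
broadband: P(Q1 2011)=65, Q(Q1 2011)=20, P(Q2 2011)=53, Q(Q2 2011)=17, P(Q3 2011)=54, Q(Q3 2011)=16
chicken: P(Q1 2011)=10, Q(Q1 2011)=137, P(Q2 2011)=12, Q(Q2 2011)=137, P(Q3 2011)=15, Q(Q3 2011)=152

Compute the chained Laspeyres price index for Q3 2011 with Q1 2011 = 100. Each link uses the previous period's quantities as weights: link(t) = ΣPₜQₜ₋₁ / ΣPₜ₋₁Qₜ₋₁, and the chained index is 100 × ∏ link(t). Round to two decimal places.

113.13

Link Q1 2011→Q2 2011:
ΣP(Q2 2011)Q(Q1 2011) = 2×265 + 3×136 + 53×20 + 12×137 = 530 + 408 + 1060 + 1644 = 3642
ΣP(Q1 2011)Q(Q1 2011) = 2×265 + 3×136 + 65×20 + 10×137 = 530 + 408 + 1300 + 1370 = 3608
link = 3642/3608 = 1.009424
Link Q2 2011→Q3 2011:
ΣP(Q3 2011)Q(Q2 2011) = 2×262 + 3×159 + 54×17 + 15×137 = 524 + 477 + 918 + 2055 = 3974
ΣP(Q2 2011)Q(Q2 2011) = 2×262 + 3×159 + 53×17 + 12×137 = 524 + 477 + 901 + 1644 = 3546
link = 3974/3546 = 1.120699
Chained index = 100 × 1.009424 × 1.120699 = 113.1260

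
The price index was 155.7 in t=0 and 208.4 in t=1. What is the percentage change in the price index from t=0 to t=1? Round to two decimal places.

33.85%

Change = (208.4 − 155.7) / 155.7 × 100
       = 52.7 / 155.7 × 100 = 33.8471%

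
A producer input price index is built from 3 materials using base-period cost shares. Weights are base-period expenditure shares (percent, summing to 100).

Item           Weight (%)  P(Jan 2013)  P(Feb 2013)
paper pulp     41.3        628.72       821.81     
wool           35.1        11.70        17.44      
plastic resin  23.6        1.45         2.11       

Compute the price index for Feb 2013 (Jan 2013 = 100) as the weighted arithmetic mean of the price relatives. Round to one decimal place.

paper pulp: 41.3 × (821.81/628.72) = 41.3 × 1.307116 = 53.9839
wool: 35.1 × (17.44/11.70) = 35.1 × 1.490598 = 52.3200
plastic resin: 23.6 × (2.11/1.45) = 23.6 × 1.455172 = 34.3421
Index = Σ wᵢ·(p₁ᵢ/p₀ᵢ) = 53.9839 + 52.3200 + 34.3421 = 140.6460

140.6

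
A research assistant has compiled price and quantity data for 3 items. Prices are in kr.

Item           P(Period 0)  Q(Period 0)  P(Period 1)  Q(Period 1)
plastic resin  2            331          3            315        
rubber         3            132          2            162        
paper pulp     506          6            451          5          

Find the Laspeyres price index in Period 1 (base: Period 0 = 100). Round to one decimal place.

Laspeyres price index uses base-period quantities as weights.
ΣP(Period 1)·Q(Period 0) = 3×331 + 2×132 + 451×6 = 993 + 264 + 2706 = 3963
ΣP(Period 0)·Q(Period 0) = 2×331 + 3×132 + 506×6 = 662 + 396 + 3036 = 4094
Index = 3963 / 4094 × 100 = 96.8002

96.8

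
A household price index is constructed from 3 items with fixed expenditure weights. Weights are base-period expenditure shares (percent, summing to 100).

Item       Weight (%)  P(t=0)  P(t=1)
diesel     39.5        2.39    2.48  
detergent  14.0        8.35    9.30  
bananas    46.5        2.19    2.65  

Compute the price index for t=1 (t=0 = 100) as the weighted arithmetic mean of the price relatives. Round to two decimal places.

112.85

diesel: 39.5 × (2.48/2.39) = 39.5 × 1.037657 = 40.9874
detergent: 14.0 × (9.30/8.35) = 14.0 × 1.113772 = 15.5928
bananas: 46.5 × (2.65/2.19) = 46.5 × 1.210046 = 56.2671
Index = Σ wᵢ·(p₁ᵢ/p₀ᵢ) = 40.9874 + 15.5928 + 56.2671 = 112.8474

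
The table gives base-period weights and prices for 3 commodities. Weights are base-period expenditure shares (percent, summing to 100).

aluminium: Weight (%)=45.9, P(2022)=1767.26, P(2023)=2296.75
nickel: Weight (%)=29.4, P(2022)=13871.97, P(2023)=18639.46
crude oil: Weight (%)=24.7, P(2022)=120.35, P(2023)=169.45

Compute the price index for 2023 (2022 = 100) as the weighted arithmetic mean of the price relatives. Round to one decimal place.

aluminium: 45.9 × (2296.75/1767.26) = 45.9 × 1.299611 = 59.6521
nickel: 29.4 × (18639.46/13871.97) = 29.4 × 1.343678 = 39.5041
crude oil: 24.7 × (169.45/120.35) = 24.7 × 1.407977 = 34.7770
Index = Σ wᵢ·(p₁ᵢ/p₀ᵢ) = 59.6521 + 39.5041 + 34.7770 = 133.9333

133.9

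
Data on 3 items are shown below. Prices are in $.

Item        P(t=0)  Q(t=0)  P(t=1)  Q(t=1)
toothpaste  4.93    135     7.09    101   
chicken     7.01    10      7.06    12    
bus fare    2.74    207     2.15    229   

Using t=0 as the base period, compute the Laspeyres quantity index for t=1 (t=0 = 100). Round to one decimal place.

Laspeyres quantity index uses base-period prices as weights.
ΣP(t=0)·Q(t=1) = 4.93×101 + 7.01×12 + 2.74×229 = 497.93 + 84.12 + 627.46 = 1209.51
ΣP(t=0)·Q(t=0) = 4.93×135 + 7.01×10 + 2.74×207 = 665.55 + 70.1 + 567.18 = 1302.83
Index = 1209.51 / 1302.83 × 100 = 92.8371

92.8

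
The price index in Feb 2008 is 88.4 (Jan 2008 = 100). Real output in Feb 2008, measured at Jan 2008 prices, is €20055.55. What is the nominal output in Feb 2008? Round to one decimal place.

17729.1

Nominal = Real × (Index/100) = 20055.55 × (88.4/100)
        = 20055.55 × 0.884 = 17729.1062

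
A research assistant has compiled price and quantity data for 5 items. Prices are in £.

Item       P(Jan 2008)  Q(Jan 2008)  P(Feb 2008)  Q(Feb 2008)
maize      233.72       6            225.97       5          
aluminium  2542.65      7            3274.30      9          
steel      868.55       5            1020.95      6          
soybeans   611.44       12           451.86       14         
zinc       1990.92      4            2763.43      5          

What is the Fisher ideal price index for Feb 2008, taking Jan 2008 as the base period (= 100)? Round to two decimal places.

Laspeyres component (base-period weights):
ΣP(Feb 2008)Q(Jan 2008) = 225.97×6 + 3274.30×7 + 1020.95×5 + 451.86×12 + 2763.43×4 = 1355.82 + 22920.1 + 5104.75 + 5422.32 + 11053.72 = 45856.71
ΣP(Jan 2008)Q(Jan 2008) = 233.72×6 + 2542.65×7 + 868.55×5 + 611.44×12 + 1990.92×4 = 1402.32 + 17798.55 + 4342.75 + 7337.28 + 7963.68 = 38844.58
L = 45856.71 / 38844.58 × 100 = 118.0518
Paasche component (current-period weights):
ΣP(Feb 2008)Q(Feb 2008) = 225.97×5 + 3274.30×9 + 1020.95×6 + 451.86×14 + 2763.43×5 = 1129.85 + 29468.7 + 6125.7 + 6326.04 + 13817.15 = 56867.44
ΣP(Jan 2008)Q(Feb 2008) = 233.72×5 + 2542.65×9 + 868.55×6 + 611.44×14 + 1990.92×5 = 1168.6 + 22883.85 + 5211.3 + 8560.16 + 9954.6 = 47778.51
P = 56867.44 / 47778.51 × 100 = 119.0231
Fisher = √(L × P) = √(118.0518 × 119.0231) = 118.5364

118.54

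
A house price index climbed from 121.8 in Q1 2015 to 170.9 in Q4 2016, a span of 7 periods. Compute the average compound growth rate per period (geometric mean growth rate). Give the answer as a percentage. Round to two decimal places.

4.96%

Growth factor = (170.9/121.8)^(1/7) = (1.403120)^(1/7) = 1.049575
Growth rate = 1.049575 − 1 = 0.049575 = 4.9575%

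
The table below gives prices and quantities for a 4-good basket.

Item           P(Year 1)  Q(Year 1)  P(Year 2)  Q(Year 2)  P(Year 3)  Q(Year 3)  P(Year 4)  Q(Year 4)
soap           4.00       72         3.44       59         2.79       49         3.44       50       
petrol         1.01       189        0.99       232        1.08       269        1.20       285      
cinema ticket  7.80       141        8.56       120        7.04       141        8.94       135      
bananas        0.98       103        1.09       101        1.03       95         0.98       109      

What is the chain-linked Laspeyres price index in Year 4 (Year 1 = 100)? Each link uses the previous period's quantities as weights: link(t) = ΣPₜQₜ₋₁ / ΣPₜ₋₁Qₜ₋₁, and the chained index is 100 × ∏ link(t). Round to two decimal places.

110.30

Link Year 1→Year 2:
ΣP(Year 2)Q(Year 1) = 3.44×72 + 0.99×189 + 8.56×141 + 1.09×103 = 247.68 + 187.11 + 1206.96 + 112.27 = 1754.02
ΣP(Year 1)Q(Year 1) = 4.00×72 + 1.01×189 + 7.80×141 + 0.98×103 = 288 + 190.89 + 1099.8 + 100.94 = 1679.63
link = 1754.02/1679.63 = 1.044290
Link Year 2→Year 3:
ΣP(Year 3)Q(Year 2) = 2.79×59 + 1.08×232 + 7.04×120 + 1.03×101 = 164.61 + 250.56 + 844.8 + 104.03 = 1364
ΣP(Year 2)Q(Year 2) = 3.44×59 + 0.99×232 + 8.56×120 + 1.09×101 = 202.96 + 229.68 + 1027.2 + 110.09 = 1569.93
link = 1364/1569.93 = 0.868829
Link Year 3→Year 4:
ΣP(Year 4)Q(Year 3) = 3.44×49 + 1.20×269 + 8.94×141 + 0.98×95 = 168.56 + 322.8 + 1260.54 + 93.1 = 1845
ΣP(Year 3)Q(Year 3) = 2.79×49 + 1.08×269 + 7.04×141 + 1.03×95 = 136.71 + 290.52 + 992.64 + 97.85 = 1517.72
link = 1845/1517.72 = 1.215639
Chained index = 100 × 1.044290 × 0.868829 × 1.215639 = 110.2960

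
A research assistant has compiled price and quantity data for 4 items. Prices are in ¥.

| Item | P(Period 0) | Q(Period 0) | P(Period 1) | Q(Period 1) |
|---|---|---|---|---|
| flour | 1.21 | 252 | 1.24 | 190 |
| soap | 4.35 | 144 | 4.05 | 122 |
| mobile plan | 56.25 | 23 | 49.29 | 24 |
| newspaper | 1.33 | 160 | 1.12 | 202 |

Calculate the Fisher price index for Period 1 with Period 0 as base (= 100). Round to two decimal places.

Laspeyres component (base-period weights):
ΣP(Period 1)Q(Period 0) = 1.24×252 + 4.05×144 + 49.29×23 + 1.12×160 = 312.48 + 583.2 + 1133.67 + 179.2 = 2208.55
ΣP(Period 0)Q(Period 0) = 1.21×252 + 4.35×144 + 56.25×23 + 1.33×160 = 304.92 + 626.4 + 1293.75 + 212.8 = 2437.87
L = 2208.55 / 2437.87 × 100 = 90.5934
Paasche component (current-period weights):
ΣP(Period 1)Q(Period 1) = 1.24×190 + 4.05×122 + 49.29×24 + 1.12×202 = 235.6 + 494.1 + 1182.96 + 226.24 = 2138.9
ΣP(Period 0)Q(Period 1) = 1.21×190 + 4.35×122 + 56.25×24 + 1.33×202 = 229.9 + 530.7 + 1350 + 268.66 = 2379.26
P = 2138.9 / 2379.26 × 100 = 89.8977
Fisher = √(L × P) = √(90.5934 × 89.8977) = 90.2449

90.24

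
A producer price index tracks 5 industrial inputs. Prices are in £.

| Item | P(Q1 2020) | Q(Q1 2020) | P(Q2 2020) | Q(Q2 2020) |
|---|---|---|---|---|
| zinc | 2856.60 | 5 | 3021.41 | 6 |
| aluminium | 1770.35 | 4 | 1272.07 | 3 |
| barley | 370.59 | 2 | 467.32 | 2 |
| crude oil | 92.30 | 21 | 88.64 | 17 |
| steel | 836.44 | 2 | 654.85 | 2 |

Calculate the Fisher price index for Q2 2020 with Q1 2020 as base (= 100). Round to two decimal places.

95.84

Laspeyres component (base-period weights):
ΣP(Q2 2020)Q(Q1 2020) = 3021.41×5 + 1272.07×4 + 467.32×2 + 88.64×21 + 654.85×2 = 15107.05 + 5088.28 + 934.64 + 1861.44 + 1309.7 = 24301.11
ΣP(Q1 2020)Q(Q1 2020) = 2856.60×5 + 1770.35×4 + 370.59×2 + 92.30×21 + 836.44×2 = 14283 + 7081.4 + 741.18 + 1938.3 + 1672.88 = 25716.76
L = 24301.11 / 25716.76 × 100 = 94.4952
Paasche component (current-period weights):
ΣP(Q2 2020)Q(Q2 2020) = 3021.41×6 + 1272.07×3 + 467.32×2 + 88.64×17 + 654.85×2 = 18128.46 + 3816.21 + 934.64 + 1506.88 + 1309.7 = 25695.89
ΣP(Q1 2020)Q(Q2 2020) = 2856.60×6 + 1770.35×3 + 370.59×2 + 92.30×17 + 836.44×2 = 17139.6 + 5311.05 + 741.18 + 1569.1 + 1672.88 = 26433.81
P = 25695.89 / 26433.81 × 100 = 97.2084
Fisher = √(L × P) = √(94.4952 × 97.2084) = 95.8422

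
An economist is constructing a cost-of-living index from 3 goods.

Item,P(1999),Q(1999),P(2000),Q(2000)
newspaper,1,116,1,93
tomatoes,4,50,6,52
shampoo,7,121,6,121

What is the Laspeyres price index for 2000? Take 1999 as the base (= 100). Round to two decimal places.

98.19

Laspeyres price index uses base-period quantities as weights.
ΣP(2000)·Q(1999) = 1×116 + 6×50 + 6×121 = 116 + 300 + 726 = 1142
ΣP(1999)·Q(1999) = 1×116 + 4×50 + 7×121 = 116 + 200 + 847 = 1163
Index = 1142 / 1163 × 100 = 98.1943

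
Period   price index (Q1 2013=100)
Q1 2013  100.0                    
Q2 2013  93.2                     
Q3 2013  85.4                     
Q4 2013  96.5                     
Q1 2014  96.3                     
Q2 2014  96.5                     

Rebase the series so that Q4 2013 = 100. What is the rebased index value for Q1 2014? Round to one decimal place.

99.8

Rebased(Q1 2014) = 96.3 / 96.5 × 100 = 99.7927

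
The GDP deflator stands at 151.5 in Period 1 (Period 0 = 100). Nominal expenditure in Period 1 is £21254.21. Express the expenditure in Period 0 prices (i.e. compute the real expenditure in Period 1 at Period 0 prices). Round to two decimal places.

Real = Nominal ÷ (Index/100) = 21254.21 ÷ (151.5/100)
     = 21254.21 ÷ 1.515 = 14029.1815

14029.18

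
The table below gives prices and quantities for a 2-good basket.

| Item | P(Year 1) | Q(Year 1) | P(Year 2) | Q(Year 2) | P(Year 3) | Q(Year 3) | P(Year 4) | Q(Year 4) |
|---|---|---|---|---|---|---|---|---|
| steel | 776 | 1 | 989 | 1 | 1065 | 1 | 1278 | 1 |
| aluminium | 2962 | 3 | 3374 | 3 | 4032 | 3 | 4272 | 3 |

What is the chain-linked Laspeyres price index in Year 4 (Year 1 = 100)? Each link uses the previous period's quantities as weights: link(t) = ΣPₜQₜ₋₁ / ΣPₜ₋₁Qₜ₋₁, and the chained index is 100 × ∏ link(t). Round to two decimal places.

145.87

Link Year 1→Year 2:
ΣP(Year 2)Q(Year 1) = 989×1 + 3374×3 = 989 + 10122 = 11111
ΣP(Year 1)Q(Year 1) = 776×1 + 2962×3 = 776 + 8886 = 9662
link = 11111/9662 = 1.149969
Link Year 2→Year 3:
ΣP(Year 3)Q(Year 2) = 1065×1 + 4032×3 = 1065 + 12096 = 13161
ΣP(Year 2)Q(Year 2) = 989×1 + 3374×3 = 989 + 10122 = 11111
link = 13161/11111 = 1.184502
Link Year 3→Year 4:
ΣP(Year 4)Q(Year 3) = 1278×1 + 4272×3 = 1278 + 12816 = 14094
ΣP(Year 3)Q(Year 3) = 1065×1 + 4032×3 = 1065 + 12096 = 13161
link = 14094/13161 = 1.070891
Chained index = 100 × 1.149969 × 1.184502 × 1.070891 = 145.8704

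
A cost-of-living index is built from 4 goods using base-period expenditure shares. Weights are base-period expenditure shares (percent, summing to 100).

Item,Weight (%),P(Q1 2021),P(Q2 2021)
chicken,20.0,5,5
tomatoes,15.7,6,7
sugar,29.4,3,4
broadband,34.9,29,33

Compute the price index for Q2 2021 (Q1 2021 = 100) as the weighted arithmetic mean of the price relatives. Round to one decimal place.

117.2

chicken: 20.0 × (5/5) = 20.0 × 1.000000 = 20.0000
tomatoes: 15.7 × (7/6) = 15.7 × 1.166667 = 18.3167
sugar: 29.4 × (4/3) = 29.4 × 1.333333 = 39.2000
broadband: 34.9 × (33/29) = 34.9 × 1.137931 = 39.7138
Index = Σ wᵢ·(p₁ᵢ/p₀ᵢ) = 20.0000 + 18.3167 + 39.2000 + 39.7138 = 117.2305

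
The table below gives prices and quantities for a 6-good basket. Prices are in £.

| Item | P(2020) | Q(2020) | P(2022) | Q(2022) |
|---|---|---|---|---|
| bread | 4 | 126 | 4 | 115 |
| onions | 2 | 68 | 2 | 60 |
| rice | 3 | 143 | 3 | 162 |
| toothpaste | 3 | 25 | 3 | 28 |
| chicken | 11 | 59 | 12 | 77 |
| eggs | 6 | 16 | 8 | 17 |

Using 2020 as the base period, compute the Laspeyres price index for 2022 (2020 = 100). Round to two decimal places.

Laspeyres price index uses base-period quantities as weights.
ΣP(2022)·Q(2020) = 4×126 + 2×68 + 3×143 + 3×25 + 12×59 + 8×16 = 504 + 136 + 429 + 75 + 708 + 128 = 1980
ΣP(2020)·Q(2020) = 4×126 + 2×68 + 3×143 + 3×25 + 11×59 + 6×16 = 504 + 136 + 429 + 75 + 649 + 96 = 1889
Index = 1980 / 1889 × 100 = 104.8174

104.82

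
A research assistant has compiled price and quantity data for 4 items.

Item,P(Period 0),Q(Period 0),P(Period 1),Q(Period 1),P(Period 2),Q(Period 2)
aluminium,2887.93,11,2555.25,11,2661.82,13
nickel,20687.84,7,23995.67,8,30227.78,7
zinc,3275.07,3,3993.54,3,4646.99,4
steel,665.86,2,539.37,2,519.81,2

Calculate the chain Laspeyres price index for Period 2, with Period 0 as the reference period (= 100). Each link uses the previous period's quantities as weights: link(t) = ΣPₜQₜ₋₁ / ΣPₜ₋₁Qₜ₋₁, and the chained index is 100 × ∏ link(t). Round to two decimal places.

Link Period 0→Period 1:
ΣP(Period 1)Q(Period 0) = 2555.25×11 + 23995.67×7 + 3993.54×3 + 539.37×2 = 28107.75 + 167969.69 + 11980.62 + 1078.74 = 209136.8
ΣP(Period 0)Q(Period 0) = 2887.93×11 + 20687.84×7 + 3275.07×3 + 665.86×2 = 31767.23 + 144814.88 + 9825.21 + 1331.72 = 187739.04
link = 209136.8/187739.04 = 1.113976
Link Period 1→Period 2:
ΣP(Period 2)Q(Period 1) = 2661.82×11 + 30227.78×8 + 4646.99×3 + 519.81×2 = 29280.02 + 241822.24 + 13940.97 + 1039.62 = 286082.85
ΣP(Period 1)Q(Period 1) = 2555.25×11 + 23995.67×8 + 3993.54×3 + 539.37×2 = 28107.75 + 191965.36 + 11980.62 + 1078.74 = 233132.47
link = 286082.85/233132.47 = 1.227126
Chained index = 100 × 1.113976 × 1.227126 = 136.6989

136.70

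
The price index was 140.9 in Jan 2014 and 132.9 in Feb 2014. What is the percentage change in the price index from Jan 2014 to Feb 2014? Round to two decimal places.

Change = (132.9 − 140.9) / 140.9 × 100
       = -8.0 / 140.9 × 100 = -5.6778%

-5.68%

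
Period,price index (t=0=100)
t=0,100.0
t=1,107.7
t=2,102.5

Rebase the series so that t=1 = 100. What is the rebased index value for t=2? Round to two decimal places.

Rebased(t=2) = 102.5 / 107.7 × 100 = 95.1718

95.17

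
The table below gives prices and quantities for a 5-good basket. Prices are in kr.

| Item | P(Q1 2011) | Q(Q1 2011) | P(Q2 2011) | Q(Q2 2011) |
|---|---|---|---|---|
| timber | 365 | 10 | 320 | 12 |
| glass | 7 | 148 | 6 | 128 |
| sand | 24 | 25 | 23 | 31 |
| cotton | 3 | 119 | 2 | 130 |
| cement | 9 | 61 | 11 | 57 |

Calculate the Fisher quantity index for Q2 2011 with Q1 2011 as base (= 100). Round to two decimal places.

111.61

Laspeyres component (base-period weights):
ΣP(Q1 2011)Q(Q2 2011) = 365×12 + 7×128 + 24×31 + 3×130 + 9×57 = 4380 + 896 + 744 + 390 + 513 = 6923
ΣP(Q1 2011)Q(Q1 2011) = 365×10 + 7×148 + 24×25 + 3×119 + 9×61 = 3650 + 1036 + 600 + 357 + 549 = 6192
L = 6923 / 6192 × 100 = 111.8056
Paasche component (current-period weights):
ΣP(Q2 2011)Q(Q2 2011) = 320×12 + 6×128 + 23×31 + 2×130 + 11×57 = 3840 + 768 + 713 + 260 + 627 = 6208
ΣP(Q2 2011)Q(Q1 2011) = 320×10 + 6×148 + 23×25 + 2×119 + 11×61 = 3200 + 888 + 575 + 238 + 671 = 5572
P = 6208 / 5572 × 100 = 111.4142
Fisher = √(L × P) = √(111.8056 × 111.4142) = 111.6097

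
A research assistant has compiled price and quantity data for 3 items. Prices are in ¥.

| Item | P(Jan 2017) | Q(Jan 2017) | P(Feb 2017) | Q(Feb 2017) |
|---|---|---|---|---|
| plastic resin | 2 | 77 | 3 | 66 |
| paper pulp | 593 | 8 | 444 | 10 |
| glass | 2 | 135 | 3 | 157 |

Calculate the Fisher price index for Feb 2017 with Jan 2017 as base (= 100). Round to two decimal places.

Laspeyres component (base-period weights):
ΣP(Feb 2017)Q(Jan 2017) = 3×77 + 444×8 + 3×135 = 231 + 3552 + 405 = 4188
ΣP(Jan 2017)Q(Jan 2017) = 2×77 + 593×8 + 2×135 = 154 + 4744 + 270 = 5168
L = 4188 / 5168 × 100 = 81.0372
Paasche component (current-period weights):
ΣP(Feb 2017)Q(Feb 2017) = 3×66 + 444×10 + 3×157 = 198 + 4440 + 471 = 5109
ΣP(Jan 2017)Q(Feb 2017) = 2×66 + 593×10 + 2×157 = 132 + 5930 + 314 = 6376
P = 5109 / 6376 × 100 = 80.1286
Fisher = √(L × P) = √(81.0372 × 80.1286) = 80.5816

80.58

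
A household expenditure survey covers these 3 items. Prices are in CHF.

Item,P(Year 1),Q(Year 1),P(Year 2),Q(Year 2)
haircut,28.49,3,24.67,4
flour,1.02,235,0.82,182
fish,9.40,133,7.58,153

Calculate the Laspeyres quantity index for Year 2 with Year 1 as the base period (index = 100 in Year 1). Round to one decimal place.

Laspeyres quantity index uses base-period prices as weights.
ΣP(Year 1)·Q(Year 2) = 28.49×4 + 1.02×182 + 9.40×153 = 113.96 + 185.64 + 1438.2 = 1737.8
ΣP(Year 1)·Q(Year 1) = 28.49×3 + 1.02×235 + 9.40×133 = 85.47 + 239.7 + 1250.2 = 1575.37
Index = 1737.8 / 1575.37 × 100 = 110.3106

110.3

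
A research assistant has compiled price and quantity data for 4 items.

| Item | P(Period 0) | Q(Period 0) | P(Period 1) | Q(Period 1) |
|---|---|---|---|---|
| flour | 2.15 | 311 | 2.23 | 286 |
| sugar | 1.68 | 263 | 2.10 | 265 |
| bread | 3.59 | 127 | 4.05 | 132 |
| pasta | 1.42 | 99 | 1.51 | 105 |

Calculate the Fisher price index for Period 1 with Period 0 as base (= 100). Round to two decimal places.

Laspeyres component (base-period weights):
ΣP(Period 1)Q(Period 0) = 2.23×311 + 2.10×263 + 4.05×127 + 1.51×99 = 693.53 + 552.3 + 514.35 + 149.49 = 1909.67
ΣP(Period 0)Q(Period 0) = 2.15×311 + 1.68×263 + 3.59×127 + 1.42×99 = 668.65 + 441.84 + 455.93 + 140.58 = 1707
L = 1909.67 / 1707 × 100 = 111.8729
Paasche component (current-period weights):
ΣP(Period 1)Q(Period 1) = 2.23×286 + 2.10×265 + 4.05×132 + 1.51×105 = 637.78 + 556.5 + 534.6 + 158.55 = 1887.43
ΣP(Period 0)Q(Period 1) = 2.15×286 + 1.68×265 + 3.59×132 + 1.42×105 = 614.9 + 445.2 + 473.88 + 149.1 = 1683.08
P = 1887.43 / 1683.08 × 100 = 112.1414
Fisher = √(L × P) = √(111.8729 × 112.1414) = 112.0071

112.01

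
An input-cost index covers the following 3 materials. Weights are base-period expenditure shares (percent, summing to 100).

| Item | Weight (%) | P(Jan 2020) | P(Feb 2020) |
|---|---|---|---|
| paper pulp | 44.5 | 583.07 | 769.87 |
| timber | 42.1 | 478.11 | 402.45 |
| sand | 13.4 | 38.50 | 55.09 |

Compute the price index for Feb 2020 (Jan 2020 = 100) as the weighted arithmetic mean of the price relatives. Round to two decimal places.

113.37

paper pulp: 44.5 × (769.87/583.07) = 44.5 × 1.320373 = 58.7566
timber: 42.1 × (402.45/478.11) = 42.1 × 0.841752 = 35.4378
sand: 13.4 × (55.09/38.50) = 13.4 × 1.430909 = 19.1742
Index = Σ wᵢ·(p₁ᵢ/p₀ᵢ) = 58.7566 + 35.4378 + 19.1742 = 113.3685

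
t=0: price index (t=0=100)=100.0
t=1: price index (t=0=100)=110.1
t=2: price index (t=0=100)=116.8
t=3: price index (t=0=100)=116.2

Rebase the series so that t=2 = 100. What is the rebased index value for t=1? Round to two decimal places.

Rebased(t=1) = 110.1 / 116.8 × 100 = 94.2637

94.26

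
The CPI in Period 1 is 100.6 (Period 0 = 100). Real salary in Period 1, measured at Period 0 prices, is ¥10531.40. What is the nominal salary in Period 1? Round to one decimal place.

10594.6

Nominal = Real × (Index/100) = 10531.40 × (100.6/100)
        = 10531.40 × 1.006 = 10594.5884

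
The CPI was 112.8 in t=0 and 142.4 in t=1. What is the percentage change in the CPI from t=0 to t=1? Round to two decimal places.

26.24%

Change = (142.4 − 112.8) / 112.8 × 100
       = 29.6 / 112.8 × 100 = 26.2411%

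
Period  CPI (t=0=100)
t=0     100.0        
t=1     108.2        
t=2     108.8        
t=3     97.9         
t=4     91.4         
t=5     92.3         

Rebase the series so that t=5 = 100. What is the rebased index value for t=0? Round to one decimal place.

108.3

Rebased(t=0) = 100.0 / 92.3 × 100 = 108.3424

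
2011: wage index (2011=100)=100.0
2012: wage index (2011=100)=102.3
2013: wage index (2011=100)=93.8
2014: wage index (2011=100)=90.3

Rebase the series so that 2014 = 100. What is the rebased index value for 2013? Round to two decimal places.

103.88

Rebased(2013) = 93.8 / 90.3 × 100 = 103.8760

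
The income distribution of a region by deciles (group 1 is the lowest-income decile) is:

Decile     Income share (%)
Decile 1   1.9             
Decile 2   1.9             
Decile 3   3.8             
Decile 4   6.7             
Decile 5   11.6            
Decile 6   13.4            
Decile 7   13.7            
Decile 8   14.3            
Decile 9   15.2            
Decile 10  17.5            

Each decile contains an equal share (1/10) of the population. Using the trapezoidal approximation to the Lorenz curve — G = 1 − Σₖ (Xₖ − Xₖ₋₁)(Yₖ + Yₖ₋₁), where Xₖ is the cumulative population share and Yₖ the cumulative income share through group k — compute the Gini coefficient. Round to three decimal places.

Cumulative income shares Yₖ: 0.0190, 0.0380, 0.0760, 0.1430, 0.2590, 0.3930, 0.5300, 0.6730, 0.8250, 1.0000
Σ (Xₖ−Xₖ₋₁)(Yₖ+Yₖ₋₁) = (1/10)(0.0190+0.0000) + (1/10)(0.0380+0.0190) + (1/10)(0.0760+0.0380) + (1/10)(0.1430+0.0760) + (1/10)(0.2590+0.1430) + (1/10)(0.3930+0.2590) + (1/10)(0.5300+0.3930) + (1/10)(0.6730+0.5300) + (1/10)(0.8250+0.6730) + (1/10)(1.0000+0.8250)
  = 0.0019 + 0.0057 + 0.0114 + 0.0219 + 0.0402 + 0.0652 + 0.0923 + 0.1203 + 0.1498 + 0.1825 = 0.6912
G = 1 − 0.6912 = 0.3088

0.309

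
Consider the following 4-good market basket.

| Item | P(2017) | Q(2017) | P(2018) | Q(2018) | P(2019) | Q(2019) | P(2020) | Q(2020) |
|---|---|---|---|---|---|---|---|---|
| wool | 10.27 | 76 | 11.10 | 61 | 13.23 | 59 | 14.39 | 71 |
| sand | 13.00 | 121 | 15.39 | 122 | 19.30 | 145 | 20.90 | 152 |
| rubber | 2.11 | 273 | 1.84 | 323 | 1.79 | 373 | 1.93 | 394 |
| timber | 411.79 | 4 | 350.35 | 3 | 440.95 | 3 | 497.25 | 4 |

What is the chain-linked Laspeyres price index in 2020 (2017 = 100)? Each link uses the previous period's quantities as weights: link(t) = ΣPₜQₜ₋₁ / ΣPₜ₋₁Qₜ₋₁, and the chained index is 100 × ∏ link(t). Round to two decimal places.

132.77

Link 2017→2018:
ΣP(2018)Q(2017) = 11.10×76 + 15.39×121 + 1.84×273 + 350.35×4 = 843.6 + 1862.19 + 502.32 + 1401.4 = 4609.51
ΣP(2017)Q(2017) = 10.27×76 + 13.00×121 + 2.11×273 + 411.79×4 = 780.52 + 1573 + 576.03 + 1647.16 = 4576.71
link = 4609.51/4576.71 = 1.007167
Link 2018→2019:
ΣP(2019)Q(2018) = 13.23×61 + 19.30×122 + 1.79×323 + 440.95×3 = 807.03 + 2354.6 + 578.17 + 1322.85 = 5062.65
ΣP(2018)Q(2018) = 11.10×61 + 15.39×122 + 1.84×323 + 350.35×3 = 677.1 + 1877.58 + 594.32 + 1051.05 = 4200.05
link = 5062.65/4200.05 = 1.205379
Link 2019→2020:
ΣP(2020)Q(2019) = 14.39×59 + 20.90×145 + 1.93×373 + 497.25×3 = 849.01 + 3030.5 + 719.89 + 1491.75 = 6091.15
ΣP(2019)Q(2019) = 13.23×59 + 19.30×145 + 1.79×373 + 440.95×3 = 780.57 + 2798.5 + 667.67 + 1322.85 = 5569.59
link = 6091.15/5569.59 = 1.093644
Chained index = 100 × 1.007167 × 1.205379 × 1.093644 = 132.7703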